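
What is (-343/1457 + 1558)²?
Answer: 5151370133569/2122849 ≈ 2.4266e+6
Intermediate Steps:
(-343/1457 + 1558)² = (2269663/1457)² = 5151370133569/2122849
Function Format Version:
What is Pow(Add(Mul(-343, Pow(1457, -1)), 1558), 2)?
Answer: Rational(5151370133569, 2122849) ≈ 2.4266e+6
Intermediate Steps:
Pow(Add(Mul(-343, Pow(1457, -1)), 1558), 2) = Pow(Add(Mul(-343, Rational(1, 1457)), 1558), 2) = Pow(Add(Rational(-343, 1457), 1558), 2) = Pow(Rational(2269663, 1457), 2) = Rational(5151370133569, 2122849)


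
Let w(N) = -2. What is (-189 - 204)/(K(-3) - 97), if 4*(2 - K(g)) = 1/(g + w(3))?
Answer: 2620/633 ≈ 4.1390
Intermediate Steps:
K(g) = 2 - 1/(4*(-2 + g)) (K(g) = 2 - 1/(4*(g - 2)) = 2 - 1/(4*(-2 + g)))
(-189 - 204)/(K(-3) - 97) = (-189 - 204)/((-17 + 8*(-3))/(4*(-2 - 3)) - 97) = -393/((1/4)*(-17 - 24)/(-5) - 97) = -393/((1/4)*(-1/5)*(-41) - 97) = -393/(41/20 - 97) = -393/(-1899/20) = -393*(-20/1899) = 2620/633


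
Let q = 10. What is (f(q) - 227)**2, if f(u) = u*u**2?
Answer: 597529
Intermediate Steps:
f(u) = u**3
(f(q) - 227)**2 = (10**3 - 227)**2 = (1000 - 227)**2 = 773**2 = 597529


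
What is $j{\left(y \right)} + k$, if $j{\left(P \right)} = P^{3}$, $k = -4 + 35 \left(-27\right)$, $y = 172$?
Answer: $5087499$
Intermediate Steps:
$k = -949$ ($k = -4 - 945 = -949$)
$j{\left(y \right)} + k = 172^{3} - 949 = 5088448 - 949 = 5087499$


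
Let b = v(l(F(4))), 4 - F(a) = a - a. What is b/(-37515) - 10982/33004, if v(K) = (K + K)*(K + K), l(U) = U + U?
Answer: -210219377/619072530 ≈ -0.33957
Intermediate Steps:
F(a) = 4 (F(a) = 4 - (a - a) = 4 - 1*0 = 4 + 0 = 4)
l(U) = 2*U
v(K) = 4*K**2 (v(K) = (2*K)*(2*K) = 4*K**2)
b = 256 (b = 4*(2*4)**2 = 4*8**2 = 4*64 = 256)
b/(-37515) - 10982/33004 = 256/(-37515) - 10982/33004 = 256*(-1/37515) - 10982*1/33004 = -256/37515 - 5491/16502 = -210219377/619072530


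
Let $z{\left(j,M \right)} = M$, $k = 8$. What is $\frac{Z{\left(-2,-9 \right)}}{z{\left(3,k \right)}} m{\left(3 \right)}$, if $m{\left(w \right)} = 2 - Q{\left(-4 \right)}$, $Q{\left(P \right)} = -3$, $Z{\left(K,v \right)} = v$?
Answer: $- \frac{45}{8} \approx -5.625$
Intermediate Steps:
$m{\left(w \right)} = 5$ ($m{\left(w \right)} = 2 - -3 = 2 + 3 = 5$)
$\frac{Z{\left(-2,-9 \right)}}{z{\left(3,k \right)}} m{\left(3 \right)} = - \frac{9}{8} \cdot 5 = \left(-9\right) \frac{1}{8} \cdot 5 = \left(- \frac{9}{8}\right) 5 = - \frac{45}{8}$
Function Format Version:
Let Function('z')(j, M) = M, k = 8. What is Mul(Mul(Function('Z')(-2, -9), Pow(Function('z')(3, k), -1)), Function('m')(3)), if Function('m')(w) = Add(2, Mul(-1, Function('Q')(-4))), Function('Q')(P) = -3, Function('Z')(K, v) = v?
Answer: Rational(-45, 8) ≈ -5.6250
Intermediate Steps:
Function('m')(w) = 5 (Function('m')(w) = Add(2, Mul(-1, -3)) = Add(2, 3) = 5)
Mul(Mul(Function('Z')(-2, -9), Pow(Function('z')(3, k), -1)), Function('m')(3)) = Mul(Mul(-9, Pow(8, -1)), 5) = Mul(Mul(-9, Rational(1, 8)), 5) = Mul(Rational(-9, 8), 5) = Rational(-45, 8)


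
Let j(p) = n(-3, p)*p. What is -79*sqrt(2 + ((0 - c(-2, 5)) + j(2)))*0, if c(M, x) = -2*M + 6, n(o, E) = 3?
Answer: 0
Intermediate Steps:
c(M, x) = 6 - 2*M
j(p) = 3*p
-79*sqrt(2 + ((0 - c(-2, 5)) + j(2)))*0 = -79*sqrt(2 + ((0 - (6 - 2*(-2))) + 3*2))*0 = -79*sqrt(2 + ((0 - (6 + 4)) + 6))*0 = -79*sqrt(2 + ((0 - 1*10) + 6))*0 = -79*sqrt(2 + ((0 - 10) + 6))*0 = -79*sqrt(2 + (-10 + 6))*0 = -79*sqrt(2 - 4)*0 = -79*sqrt(-2)*0 = -79*I*sqrt(2)*0 = -79*0 = 0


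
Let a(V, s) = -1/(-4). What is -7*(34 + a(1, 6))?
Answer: -959/4 ≈ -239.75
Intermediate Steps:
a(V, s) = ¼ (a(V, s) = -1*(-¼) = ¼)
-7*(34 + a(1, 6)) = -7*(34 + ¼) = -7*137/4 = -959/4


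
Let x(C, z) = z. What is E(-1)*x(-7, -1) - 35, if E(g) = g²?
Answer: -36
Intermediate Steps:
E(-1)*x(-7, -1) - 35 = (-1)²*(-1) - 35 = 1*(-1) - 35 = -1 - 35 = -36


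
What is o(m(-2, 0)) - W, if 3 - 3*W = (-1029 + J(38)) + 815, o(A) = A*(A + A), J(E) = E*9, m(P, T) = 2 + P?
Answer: 125/3 ≈ 41.667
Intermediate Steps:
J(E) = 9*E
o(A) = 2*A**2 (o(A) = A*(2*A) = 2*A**2)
W = -125/3 (W = 1 - ((-1029 + 9*38) + 815)/3 = 1 - ((-1029 + 342) + 815)/3 = 1 - (-687 + 815)/3 = 1 - 1/3*128 = 1 - 128/3 = -125/3 ≈ -41.667)
o(m(-2, 0)) - W = 2*(2 - 2)**2 - 1*(-125/3) = 2*0**2 + 125/3 = 2*0 + 125/3 = 0 + 125/3 = 125/3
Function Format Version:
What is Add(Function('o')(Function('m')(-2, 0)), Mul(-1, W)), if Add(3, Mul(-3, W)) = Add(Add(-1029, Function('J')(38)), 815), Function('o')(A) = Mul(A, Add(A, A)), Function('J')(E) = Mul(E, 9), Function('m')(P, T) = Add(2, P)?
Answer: Rational(125, 3) ≈ 41.667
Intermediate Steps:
Function('J')(E) = Mul(9, E)
Function('o')(A) = Mul(2, Pow(A, 2)) (Function('o')(A) = Mul(A, Mul(2, A)) = Mul(2, Pow(A, 2)))
W = Rational(-125, 3) (W = Add(1, Mul(Rational(-1, 3), Add(Add(-1029, Mul(9, 38)), 815))) = Add(1, Mul(Rational(-1, 3), Add(Add(-1029, 342), 815))) = Add(1, Mul(Rational(-1, 3), Add(-687, 815))) = Add(1, Mul(Rational(-1, 3), 128)) = Add(1, Rational(-128, 3)) = Rational(-125, 3) ≈ -41.667)
Add(Function('o')(Function('m')(-2, 0)), Mul(-1, W)) = Add(Mul(2, Pow(Add(2, -2), 2)), Mul(-1, Rational(-125, 3))) = Add(Mul(2, Pow(0, 2)), Rational(125, 3)) = Add(Mul(2, 0), Rational(125, 3)) = Add(0, Rational(125, 3)) = Rational(125, 3)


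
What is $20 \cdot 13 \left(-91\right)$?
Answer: $-23660$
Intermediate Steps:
$20 \cdot 13 \left(-91\right) = 260 \left(-91\right) = -23660$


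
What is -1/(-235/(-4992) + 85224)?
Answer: -4992/425438443 ≈ -1.1734e-5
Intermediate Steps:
-1/(-235/(-4992) + 85224) = -1/(-235*(-1/4992) + 85224) = -1/(235/4992 + 85224) = -1/425438443/4992 = -1*4992/425438443 = -4992/425438443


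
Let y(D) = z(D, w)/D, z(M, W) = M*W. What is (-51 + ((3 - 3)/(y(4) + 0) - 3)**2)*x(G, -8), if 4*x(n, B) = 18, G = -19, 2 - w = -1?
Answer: -189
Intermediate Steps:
w = 3 (w = 2 - 1*(-1) = 2 + 1 = 3)
x(n, B) = 9/2 (x(n, B) = (1/4)*18 = 9/2)
y(D) = 3 (y(D) = (D*3)/D = (3*D)/D = 3)
(-51 + ((3 - 3)/(y(4) + 0) - 3)**2)*x(G, -8) = (-51 + ((3 - 3)/(3 + 0) - 3)**2)*(9/2) = (-51 + (0/3 - 3)**2)*(9/2) = (-51 + (0*(1/3) - 3)**2)*(9/2) = (-51 + (0 - 3)**2)*(9/2) = (-51 + (-3)**2)*(9/2) = (-51 + 9)*(9/2) = -42*9/2 = -189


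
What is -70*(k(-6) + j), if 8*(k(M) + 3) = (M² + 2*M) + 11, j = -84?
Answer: 23135/4 ≈ 5783.8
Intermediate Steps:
k(M) = -13/8 + M/4 + M²/8 (k(M) = -3 + ((M² + 2*M) + 11)/8 = -3 + (11 + M² + 2*M)/8 = -3 + (11/8 + M/4 + M²/8) = -13/8 + M/4 + M²/8)
-70*(k(-6) + j) = -70*((-13/8 + (¼)*(-6) + (⅛)*(-6)²) - 84) = -70*((-13/8 - 3/2 + (⅛)*36) - 84) = -70*((-13/8 - 3/2 + 9/2) - 84) = -70*(11/8 - 84) = -70*(-661/8) = 23135/4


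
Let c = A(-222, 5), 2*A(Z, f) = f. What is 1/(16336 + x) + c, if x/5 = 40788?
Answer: 550691/220276 ≈ 2.5000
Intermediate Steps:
x = 203940 (x = 5*40788 = 203940)
A(Z, f) = f/2
c = 5/2 (c = (1/2)*5 = 5/2 ≈ 2.5000)
1/(16336 + x) + c = 1/(16336 + 203940) + 5/2 = 1/220276 + 5/2 = 550691/220276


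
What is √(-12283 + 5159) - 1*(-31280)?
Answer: 31280 + 2*I*√1781 ≈ 31280.0 + 84.404*I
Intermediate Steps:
√(-12283 + 5159) - 1*(-31280) = √(-7124) + 31280 = 2*I*√1781 + 31280 = 31280 + 2*I*√1781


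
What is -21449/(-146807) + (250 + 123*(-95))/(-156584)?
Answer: 5037308261/22987627288 ≈ 0.21913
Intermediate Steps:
-21449/(-146807) + (250 + 123*(-95))/(-156584) = -21449*(-1/146807) + (250 - 11685)*(-1/156584) = 21449/146807 - 11435*(-1/156584) = 21449/146807 + 11435/156584 = 5037308261/22987627288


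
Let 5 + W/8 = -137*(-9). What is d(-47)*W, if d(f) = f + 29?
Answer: -176832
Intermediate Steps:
W = 9824 (W = -40 + 8*(-137*(-9)) = -40 + 8*1233 = -40 + 9864 = 9824)
d(f) = 29 + f
d(-47)*W = (29 - 47)*9824 = -18*9824 = -176832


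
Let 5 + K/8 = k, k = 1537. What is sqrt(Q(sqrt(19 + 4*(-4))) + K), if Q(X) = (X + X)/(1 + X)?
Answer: sqrt(12256 + 12258*sqrt(3))/sqrt(1 + sqrt(3)) ≈ 110.71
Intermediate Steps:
K = 12256 (K = -40 + 8*1537 = -40 + 12296 = 12256)
Q(X) = 2*X/(1 + X) (Q(X) = (2*X)/(1 + X) = 2*X/(1 + X))
sqrt(Q(sqrt(19 + 4*(-4))) + K) = sqrt(2*sqrt(19 + 4*(-4))/(1 + sqrt(19 + 4*(-4))) + 12256) = sqrt(2*sqrt(19 - 16)/(1 + sqrt(19 - 16)) + 12256) = sqrt(2*sqrt(3)/(1 + sqrt(3)) + 12256) = sqrt(12256 + 2*sqrt(3)/(1 + sqrt(3)))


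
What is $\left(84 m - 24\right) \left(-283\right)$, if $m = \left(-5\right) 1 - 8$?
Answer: $315828$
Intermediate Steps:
$m = -13$ ($m = -5 - 8 = -13$)
$\left(84 m - 24\right) \left(-283\right) = \left(84 \left(-13\right) - 24\right) \left(-283\right) = \left(-1092 - 24\right) \left(-283\right) = \left(-1116\right) \left(-283\right) = 315828$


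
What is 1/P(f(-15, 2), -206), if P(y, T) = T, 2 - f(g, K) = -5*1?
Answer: -1/206 ≈ -0.0048544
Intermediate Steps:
f(g, K) = 7 (f(g, K) = 2 - (-5) = 2 - 1*(-5) = 2 + 5 = 7)
1/P(f(-15, 2), -206) = 1/(-206) = -1/206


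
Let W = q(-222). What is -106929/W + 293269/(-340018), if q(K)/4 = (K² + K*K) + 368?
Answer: -511467221/451543904 ≈ -1.1327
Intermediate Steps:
q(K) = 1472 + 8*K² (q(K) = 4*((K² + K*K) + 368) = 4*((K² + K²) + 368) = 4*(2*K² + 368) = 4*(368 + 2*K²) = 1472 + 8*K²)
W = 395744 (W = 1472 + 8*(-222)² = 1472 + 8*49284 = 1472 + 394272 = 395744)
-106929/W + 293269/(-340018) = -106929/395744 + 293269/(-340018) = -106929*1/395744 + 293269*(-1/340018) = -106929/395744 - 293269/340018 = -511467221/451543904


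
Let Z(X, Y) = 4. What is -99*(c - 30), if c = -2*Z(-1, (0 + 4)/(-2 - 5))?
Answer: 3762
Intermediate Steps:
c = -8 (c = -2*4 = -8)
-99*(c - 30) = -99*(-8 - 30) = -99*(-38) = 3762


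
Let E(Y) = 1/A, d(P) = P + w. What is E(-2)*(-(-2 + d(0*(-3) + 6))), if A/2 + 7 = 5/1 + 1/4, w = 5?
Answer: 18/7 ≈ 2.5714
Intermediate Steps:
A = -7/2 (A = -14 + 2*(5/1 + 1/4) = -14 + 2*(5*1 + 1*(¼)) = -14 + 2*(5 + ¼) = -14 + 2*(21/4) = -14 + 21/2 = -7/2 ≈ -3.5000)
d(P) = 5 + P (d(P) = P + 5 = 5 + P)
E(Y) = -2/7 (E(Y) = 1/(-7/2) = -2/7)
E(-2)*(-(-2 + d(0*(-3) + 6))) = -(-2)*(-2 + (5 + (0*(-3) + 6)))/7 = -(-2)*(-2 + (5 + (0 + 6)))/7 = -(-2)*(-2 + (5 + 6))/7 = -(-2)*(-2 + 11)/7 = -(-2)*9/7 = -2/7*(-9) = 18/7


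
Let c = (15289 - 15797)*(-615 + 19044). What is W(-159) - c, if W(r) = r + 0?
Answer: 9361773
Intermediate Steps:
W(r) = r
c = -9361932 (c = -508*18429 = -9361932)
W(-159) - c = -159 - 1*(-9361932) = -159 + 9361932 = 9361773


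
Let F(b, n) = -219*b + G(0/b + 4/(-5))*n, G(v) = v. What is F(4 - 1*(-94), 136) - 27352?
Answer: -244614/5 ≈ -48923.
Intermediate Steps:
F(b, n) = -219*b - 4*n/5 (F(b, n) = -219*b + (0/b + 4/(-5))*n = -219*b + (0 + 4*(-1/5))*n = -219*b + (0 - 4/5)*n = -219*b - 4*n/5)
F(4 - 1*(-94), 136) - 27352 = (-219*(4 - 1*(-94)) - 4/5*136) - 27352 = (-219*(4 + 94) - 544/5) - 27352 = (-219*98 - 544/5) - 27352 = (-21462 - 544/5) - 27352 = -107854/5 - 27352 = -244614/5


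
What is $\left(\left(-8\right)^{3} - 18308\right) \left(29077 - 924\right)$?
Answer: $-529839460$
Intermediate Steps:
$\left(\left(-8\right)^{3} - 18308\right) \left(29077 - 924\right) = \left(-512 - 18308\right) \left(29077 - 924\right) = \left(-18820\right) 28153 = -529839460$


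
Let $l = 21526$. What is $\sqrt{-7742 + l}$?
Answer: $2 \sqrt{3446} \approx 117.41$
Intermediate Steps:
$\sqrt{-7742 + l} = \sqrt{-7742 + 21526} = \sqrt{13784} = 2 \sqrt{3446}$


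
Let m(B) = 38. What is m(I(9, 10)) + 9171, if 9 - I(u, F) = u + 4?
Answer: 9209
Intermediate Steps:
I(u, F) = 5 - u (I(u, F) = 9 - (u + 4) = 9 - (4 + u) = 9 + (-4 - u) = 5 - u)
m(I(9, 10)) + 9171 = 38 + 9171 = 9209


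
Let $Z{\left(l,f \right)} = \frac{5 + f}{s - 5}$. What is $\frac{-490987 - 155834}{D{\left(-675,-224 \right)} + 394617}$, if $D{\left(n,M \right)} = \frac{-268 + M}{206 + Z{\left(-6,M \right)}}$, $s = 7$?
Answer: $- \frac{13870717}{8462233} \approx -1.6391$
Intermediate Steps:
$Z{\left(l,f \right)} = \frac{5}{2} + \frac{f}{2}$ ($Z{\left(l,f \right)} = \frac{5 + f}{7 - 5} = \frac{5 + f}{2} = \left(5 + f\right) \frac{1}{2} = \frac{5}{2} + \frac{f}{2}$)
$D{\left(n,M \right)} = \frac{-268 + M}{\frac{417}{2} + \frac{M}{2}}$ ($D{\left(n,M \right)} = \frac{-268 + M}{206 + \left(\frac{5}{2} + \frac{M}{2}\right)} = \frac{-268 + M}{\frac{417}{2} + \frac{M}{2}}$)
$\frac{-490987 - 155834}{D{\left(-675,-224 \right)} + 394617} = \frac{-490987 - 155834}{\frac{2 \left(-268 - 224\right)}{417 - 224} + 394617} = - \frac{646821}{2 \cdot \frac{1}{193} \left(-492\right) + 394617} = - \frac{646821}{- \frac{984}{193} + 394617} = - \frac{646821}{\frac{76160097}{193}} = \left(-646821\right) \frac{193}{76160097} = - \frac{13870717}{8462233}$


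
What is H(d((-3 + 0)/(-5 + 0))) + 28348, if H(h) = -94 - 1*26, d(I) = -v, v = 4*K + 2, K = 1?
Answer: 28228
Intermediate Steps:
v = 6 (v = 4*1 + 2 = 4 + 2 = 6)
d(I) = -6 (d(I) = -1*6 = -6)
H(h) = -120 (H(h) = -94 - 26 = -120)
H(d((-3 + 0)/(-5 + 0))) + 28348 = -120 + 28348 = 28228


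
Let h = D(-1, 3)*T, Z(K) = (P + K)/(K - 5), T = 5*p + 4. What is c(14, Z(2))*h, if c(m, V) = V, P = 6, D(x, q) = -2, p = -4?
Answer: -256/3 ≈ -85.333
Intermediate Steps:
T = -16 (T = 5*(-4) + 4 = -20 + 4 = -16)
Z(K) = (6 + K)/(-5 + K) (Z(K) = (6 + K)/(K - 5) = (6 + K)/(-5 + K))
h = 32 (h = -2*(-16) = 32)
c(14, Z(2))*h = ((6 + 2)/(-5 + 2))*32 = (8/(-3))*32 = -1/3*8*32 = -8/3*32 = -256/3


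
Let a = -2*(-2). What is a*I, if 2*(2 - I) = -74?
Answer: 156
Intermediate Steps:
I = 39 (I = 2 - ½*(-74) = 2 + 37 = 39)
a = 4
a*I = 4*39 = 156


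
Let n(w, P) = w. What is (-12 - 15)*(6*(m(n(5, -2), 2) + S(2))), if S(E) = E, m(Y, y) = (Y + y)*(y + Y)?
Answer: -8262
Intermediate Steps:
m(Y, y) = (Y + y)² (m(Y, y) = (Y + y)*(Y + y) = (Y + y)²)
(-12 - 15)*(6*(m(n(5, -2), 2) + S(2))) = (-12 - 15)*(6*((5 + 2)² + 2)) = -162*(7² + 2) = -162*(49 + 2) = -162*51 = -27*306 = -8262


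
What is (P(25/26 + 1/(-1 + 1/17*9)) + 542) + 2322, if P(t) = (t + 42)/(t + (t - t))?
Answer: 4602459/1579 ≈ 2914.8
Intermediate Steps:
P(t) = (42 + t)/t (P(t) = (42 + t)/(t + 0) = (42 + t)/t)
(P(25/26 + 1/(-1 + 1/17*9)) + 542) + 2322 = ((42 + (25/26 + 1/(-1 + 1/17*9)))/(25/26 + 1/(-1 + 1/17*9)) + 542) + 2322 = ((42 + (25*(1/26) + (⅑)/(-1 + 1/17)))/(25*(1/26) + (⅑)/(-1 + 1/17)) + 542) + 2322 = ((42 + (25/26 + (⅑)/(-16/17)))/(25/26 + (⅑)/(-16/17)) + 542) + 2322 = ((42 + (25/26 - 17/16*⅑))/(25/26 - 17/16*⅑) + 542) + 2322 = ((42 + (25/26 - 17/144))/(25/26 - 17/144) + 542) + 2322 = ((42 + 1579/1872)/(1579/1872) + 542) + 2322 = ((1872/1579)*(80203/1872) + 542) + 2322 = (80203/1579 + 542) + 2322 = 936021/1579 + 2322 = 4602459/1579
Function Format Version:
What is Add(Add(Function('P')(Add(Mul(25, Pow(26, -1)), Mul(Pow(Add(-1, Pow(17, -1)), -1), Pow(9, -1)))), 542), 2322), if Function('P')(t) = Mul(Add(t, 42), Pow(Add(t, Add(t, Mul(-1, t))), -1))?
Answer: Rational(4602459, 1579) ≈ 2914.8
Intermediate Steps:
Function('P')(t) = Mul(Pow(t, -1), Add(42, t)) (Function('P')(t) = Mul(Add(42, t), Pow(Add(t, 0), -1)) = Mul(Add(42, t), Pow(t, -1)) = Mul(Pow(t, -1), Add(42, t)))
Add(Add(Function('P')(Add(Mul(25, Pow(26, -1)), Mul(Pow(Add(-1, Pow(17, -1)), -1), Pow(9, -1)))), 542), 2322) = Add(Add(Mul(Pow(Add(Mul(25, Pow(26, -1)), Mul(Pow(Add(-1, Pow(17, -1)), -1), Pow(9, -1))), -1), Add(42, Add(Mul(25, Pow(26, -1)), Mul(Pow(Add(-1, Pow(17, -1)), -1), Pow(9, -1))))), 542), 2322) = Add(Add(Mul(Pow(Add(Mul(25, Rational(1, 26)), Mul(Pow(Add(-1, Rational(1, 17)), -1), Rational(1, 9))), -1), Add(42, Add(Mul(25, Rational(1, 26)), Mul(Pow(Add(-1, Rational(1, 17)), -1), Rational(1, 9))))), 542), 2322) = Add(Add(Mul(Pow(Add(Rational(25, 26), Mul(Pow(Rational(-16, 17), -1), Rational(1, 9))), -1), Add(42, Add(Rational(25, 26), Mul(Pow(Rational(-16, 17), -1), Rational(1, 9))))), 542), 2322) = Add(Add(Mul(Pow(Add(Rational(25, 26), Mul(Rational(-17, 16), Rational(1, 9))), -1), Add(42, Add(Rational(25, 26), Mul(Rational(-17, 16), Rational(1, 9))))), 542), 2322) = Add(Add(Mul(Pow(Add(Rational(25, 26), Rational(-17, 144)), -1), Add(42, Add(Rational(25, 26), Rational(-17, 144)))), 542), 2322) = Add(Add(Mul(Pow(Rational(1579, 1872), -1), Add(42, Rational(1579, 1872))), 542), 2322) = Add(Add(Mul(Rational(1872, 1579), Rational(80203, 1872)), 542), 2322) = Add(Add(Rational(80203, 1579), 542), 2322) = Add(Rational(936021, 1579), 2322) = Rational(4602459, 1579)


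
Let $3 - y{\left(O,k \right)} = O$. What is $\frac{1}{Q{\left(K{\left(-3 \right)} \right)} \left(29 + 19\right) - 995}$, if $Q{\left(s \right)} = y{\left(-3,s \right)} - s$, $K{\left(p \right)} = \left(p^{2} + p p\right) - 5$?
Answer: $- \frac{1}{1331} \approx -0.00075131$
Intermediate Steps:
$y{\left(O,k \right)} = 3 - O$
$K{\left(p \right)} = -5 + 2 p^{2}$ ($K{\left(p \right)} = \left(p^{2} + p^{2}\right) - 5 = 2 p^{2} - 5 = -5 + 2 p^{2}$)
$Q{\left(s \right)} = 6 - s$ ($Q{\left(s \right)} = \left(3 - -3\right) - s = \left(3 + 3\right) - s = 6 - s$)
$\frac{1}{Q{\left(K{\left(-3 \right)} \right)} \left(29 + 19\right) - 995} = \frac{1}{\left(6 - \left(-5 + 2 \left(-3\right)^{2}\right)\right) \left(29 + 19\right) - 995} = \frac{1}{\left(6 - \left(-5 + 2 \cdot 9\right)\right) 48 - 995} = \frac{1}{\left(6 - \left(-5 + 18\right)\right) 48 - 995} = \frac{1}{\left(6 - 13\right) 48 - 995} = \frac{1}{\left(-7\right) 48 - 995} = \frac{1}{-336 - 995} = \frac{1}{-1331} = - \frac{1}{1331}$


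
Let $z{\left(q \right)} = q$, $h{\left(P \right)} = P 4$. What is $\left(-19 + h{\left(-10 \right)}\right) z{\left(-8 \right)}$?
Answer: $472$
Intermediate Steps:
$h{\left(P \right)} = 4 P$
$\left(-19 + h{\left(-10 \right)}\right) z{\left(-8 \right)} = \left(-19 + 4 \left(-10\right)\right) \left(-8\right) = \left(-19 - 40\right) \left(-8\right) = \left(-59\right) \left(-8\right) = 472$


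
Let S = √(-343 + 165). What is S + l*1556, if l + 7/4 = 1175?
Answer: 1825577 + I*√178 ≈ 1.8256e+6 + 13.342*I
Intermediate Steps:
l = 4693/4 (l = -7/4 + 1175 = 4693/4 ≈ 1173.3)
S = I*√178 (S = √(-178) = I*√178 ≈ 13.342*I)
S + l*1556 = I*√178 + (4693/4)*1556 = I*√178 + 1825577 = 1825577 + I*√178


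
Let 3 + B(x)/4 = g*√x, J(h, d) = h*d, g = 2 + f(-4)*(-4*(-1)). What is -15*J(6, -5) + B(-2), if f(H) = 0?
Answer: 438 + 8*I*√2 ≈ 438.0 + 11.314*I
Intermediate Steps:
g = 2 (g = 2 + 0*(-4*(-1)) = 2 + 0*4 = 2 + 0 = 2)
J(h, d) = d*h
B(x) = -12 + 8*√x (B(x) = -12 + 4*(2*√x) = -12 + 8*√x)
-15*J(6, -5) + B(-2) = -(-75)*6 + (-12 + 8*√(-2)) = -15*(-30) + (-12 + 8*(I*√2)) = 450 + (-12 + 8*I*√2) = 438 + 8*I*√2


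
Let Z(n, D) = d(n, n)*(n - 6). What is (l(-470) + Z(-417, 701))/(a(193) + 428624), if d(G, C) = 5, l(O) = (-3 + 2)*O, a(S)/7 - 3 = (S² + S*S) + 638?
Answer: -235/136371 ≈ -0.0017232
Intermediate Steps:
a(S) = 4487 + 14*S² (a(S) = 21 + 7*((S² + S*S) + 638) = 21 + 7*((S² + S²) + 638) = 21 + 7*(2*S² + 638) = 21 + 7*(638 + 2*S²) = 21 + (4466 + 14*S²) = 4487 + 14*S²)
l(O) = -O
Z(n, D) = -30 + 5*n (Z(n, D) = 5*(n - 6) = 5*(-6 + n) = -30 + 5*n)
(l(-470) + Z(-417, 701))/(a(193) + 428624) = (-1*(-470) + (-30 + 5*(-417)))/((4487 + 14*193²) + 428624) = (470 + (-30 - 2085))/((4487 + 14*37249) + 428624) = (470 - 2115)/((4487 + 521486) + 428624) = -1645/(525973 + 428624) = -1645/954597 = -1645*1/954597 = -235/136371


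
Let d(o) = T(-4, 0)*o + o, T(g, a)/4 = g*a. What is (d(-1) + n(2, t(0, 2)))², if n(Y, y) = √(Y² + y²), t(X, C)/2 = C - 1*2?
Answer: 1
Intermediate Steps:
t(X, C) = -4 + 2*C (t(X, C) = 2*(C - 1*2) = 2*(C - 2) = 2*(-2 + C) = -4 + 2*C)
T(g, a) = 4*a*g (T(g, a) = 4*(g*a) = 4*(a*g) = 4*a*g)
d(o) = o (d(o) = (4*0*(-4))*o + o = 0*o + o = 0 + o = o)
(d(-1) + n(2, t(0, 2)))² = (-1 + √(2² + (-4 + 2*2)²))² = (-1 + √(4 + (-4 + 4)²))² = (-1 + √(4 + 0²))² = (-1 + √(4 + 0))² = (-1 + √4)² = (-1 + 2)² = 1² = 1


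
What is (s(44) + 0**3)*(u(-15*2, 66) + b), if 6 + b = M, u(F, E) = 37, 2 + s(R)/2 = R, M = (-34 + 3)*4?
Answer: -7812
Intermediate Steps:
M = -124 (M = -31*4 = -124)
s(R) = -4 + 2*R
b = -130 (b = -6 - 124 = -130)
(s(44) + 0**3)*(u(-15*2, 66) + b) = ((-4 + 2*44) + 0**3)*(37 - 130) = ((-4 + 88) + 0)*(-93) = (84 + 0)*(-93) = 84*(-93) = -7812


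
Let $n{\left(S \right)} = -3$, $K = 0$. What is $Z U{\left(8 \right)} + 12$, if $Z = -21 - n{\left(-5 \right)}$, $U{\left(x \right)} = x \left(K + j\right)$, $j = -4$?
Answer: $588$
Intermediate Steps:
$U{\left(x \right)} = - 4 x$ ($U{\left(x \right)} = x \left(0 - 4\right) = x \left(-4\right) = - 4 x$)
$Z = -18$ ($Z = -21 - -3 = -21 + 3 = -18$)
$Z U{\left(8 \right)} + 12 = - 18 \left(\left(-4\right) 8\right) + 12 = \left(-18\right) \left(-32\right) + 12 = 576 + 12 = 588$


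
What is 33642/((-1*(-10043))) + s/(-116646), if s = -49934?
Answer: 2212845947/585737889 ≈ 3.7779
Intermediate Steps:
33642/((-1*(-10043))) + s/(-116646) = 33642/((-1*(-10043))) - 49934/(-116646) = 33642/10043 - 49934*(-1/116646) = 33642*(1/10043) + 24967/58323 = 33642/10043 + 24967/58323 = 2212845947/585737889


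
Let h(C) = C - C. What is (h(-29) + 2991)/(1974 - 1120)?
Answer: 2991/854 ≈ 3.5023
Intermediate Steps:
h(C) = 0
(h(-29) + 2991)/(1974 - 1120) = (0 + 2991)/(1974 - 1120) = 2991/854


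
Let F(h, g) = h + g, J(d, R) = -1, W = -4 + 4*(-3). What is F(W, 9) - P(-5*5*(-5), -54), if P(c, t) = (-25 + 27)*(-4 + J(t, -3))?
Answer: 3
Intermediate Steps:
W = -16 (W = -4 - 12 = -16)
P(c, t) = -10 (P(c, t) = (-25 + 27)*(-4 - 1) = 2*(-5) = -10)
F(h, g) = g + h
F(W, 9) - P(-5*5*(-5), -54) = (9 - 16) - 1*(-10) = -7 + 10 = 3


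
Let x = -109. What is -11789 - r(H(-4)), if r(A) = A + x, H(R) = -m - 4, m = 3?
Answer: -11673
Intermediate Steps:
H(R) = -7 (H(R) = -1*3 - 4 = -3 - 4 = -7)
r(A) = -109 + A (r(A) = A - 109 = -109 + A)
-11789 - r(H(-4)) = -11789 - (-109 - 7) = -11789 - 1*(-116) = -11789 + 116 = -11673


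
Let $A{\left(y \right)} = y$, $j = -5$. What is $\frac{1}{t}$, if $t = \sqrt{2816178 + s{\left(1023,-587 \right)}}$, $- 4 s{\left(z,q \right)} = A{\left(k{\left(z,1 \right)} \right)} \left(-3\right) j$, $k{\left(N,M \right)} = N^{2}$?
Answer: $- \frac{2 i \sqrt{4433223}}{4433223} \approx - 0.00094988 i$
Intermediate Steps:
$s{\left(z,q \right)} = - \frac{15 z^{2}}{4}$ ($s{\left(z,q \right)} = - \frac{z^{2} \left(-3\right) \left(-5\right)}{4} = - \frac{- 3 z^{2} \left(-5\right)}{4} = - \frac{15 z^{2}}{4}$)
$t = \frac{i \sqrt{4433223}}{2}$ ($t = \sqrt{2816178 - \frac{15 \cdot 1023^{2}}{4}} = \sqrt{2816178 - \frac{15697935}{4}} = \sqrt{- \frac{4433223}{4}} = \frac{i \sqrt{4433223}}{2} \approx 1052.8 i$)
$\frac{1}{t} = \frac{1}{\frac{1}{2} i \sqrt{4433223}} = - \frac{2 i \sqrt{4433223}}{4433223}$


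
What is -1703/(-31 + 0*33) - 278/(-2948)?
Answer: 2514531/45694 ≈ 55.030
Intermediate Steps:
-1703/(-31 + 0*33) - 278/(-2948) = -1703/(-31 + 0) - 278*(-1/2948) = -1703/(-31) + 139/1474 = -1703*(-1/31) + 139/1474 = 1703/31 + 139/1474 = 2514531/45694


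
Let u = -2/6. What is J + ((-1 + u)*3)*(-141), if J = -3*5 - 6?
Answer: 543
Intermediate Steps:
u = -⅓ (u = -2*⅙ = -⅓ ≈ -0.33333)
J = -21 (J = -15 - 6 = -21)
J + ((-1 + u)*3)*(-141) = -21 + ((-1 - ⅓)*3)*(-141) = -21 - 4/3*3*(-141) = -21 - 4*(-141) = -21 + 564 = 543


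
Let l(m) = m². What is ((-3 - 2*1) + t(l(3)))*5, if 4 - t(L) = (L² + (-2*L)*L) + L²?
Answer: -5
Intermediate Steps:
t(L) = 4 (t(L) = 4 - ((L² + (-2*L)*L) + L²) = 4 - ((L² - 2*L²) + L²) = 4 - (-L² + L²) = 4 - 1*0 = 4 + 0 = 4)
((-3 - 2*1) + t(l(3)))*5 = ((-3 - 2*1) + 4)*5 = ((-3 - 2) + 4)*5 = (-5 + 4)*5 = -1*5 = -5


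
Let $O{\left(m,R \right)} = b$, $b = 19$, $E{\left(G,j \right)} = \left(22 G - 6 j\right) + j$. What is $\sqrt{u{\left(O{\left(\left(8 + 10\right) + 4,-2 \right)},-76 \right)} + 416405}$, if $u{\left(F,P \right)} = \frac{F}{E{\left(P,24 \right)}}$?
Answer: $\frac{\sqrt{5223384187}}{112} \approx 645.29$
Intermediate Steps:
$E{\left(G,j \right)} = - 5 j + 22 G$ ($E{\left(G,j \right)} = \left(- 6 j + 22 G\right) + j = - 5 j + 22 G$)
$O{\left(m,R \right)} = 19$
$u{\left(F,P \right)} = \frac{F}{-120 + 22 P}$ ($u{\left(F,P \right)} = \frac{F}{\left(-5\right) 24 + 22 P} = \frac{F}{-120 + 22 P}$)
$\sqrt{u{\left(O{\left(\left(8 + 10\right) + 4,-2 \right)},-76 \right)} + 416405} = \sqrt{\frac{1}{2} \cdot 19 \frac{1}{-60 + 11 \left(-76\right)} + 416405} = \sqrt{\frac{1}{2} \cdot 19 \frac{1}{-60 - 836} + 416405} = \sqrt{\frac{1}{2} \cdot 19 \frac{1}{-896} + 416405} = \sqrt{\frac{1}{2} \cdot 19 \left(- \frac{1}{896}\right) + 416405} = \sqrt{- \frac{19}{1792} + 416405} = \sqrt{\frac{746197741}{1792}} = \frac{\sqrt{5223384187}}{112}$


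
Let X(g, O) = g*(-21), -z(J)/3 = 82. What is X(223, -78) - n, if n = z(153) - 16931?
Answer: 12494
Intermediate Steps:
z(J) = -246 (z(J) = -3*82 = -246)
n = -17177 (n = -246 - 16931 = -17177)
X(g, O) = -21*g
X(223, -78) - n = -21*223 - 1*(-17177) = -4683 + 17177 = 12494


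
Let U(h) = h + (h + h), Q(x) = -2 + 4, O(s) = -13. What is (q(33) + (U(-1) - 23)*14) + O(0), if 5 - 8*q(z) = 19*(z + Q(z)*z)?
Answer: -1223/2 ≈ -611.50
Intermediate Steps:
Q(x) = 2
U(h) = 3*h (U(h) = h + 2*h = 3*h)
q(z) = 5/8 - 57*z/8 (q(z) = 5/8 - 19*(z + 2*z)/8 = 5/8 - 19*3*z/8 = 5/8 - 57*z/8)
(q(33) + (U(-1) - 23)*14) + O(0) = ((5/8 - 57/8*33) + (3*(-1) - 23)*14) - 13 = ((5/8 - 1881/8) + (-3 - 23)*14) - 13 = (-469/2 - 26*14) - 13 = (-469/2 - 364) - 13 = -1197/2 - 13 = -1223/2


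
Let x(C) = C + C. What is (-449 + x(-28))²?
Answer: 255025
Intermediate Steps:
x(C) = 2*C
(-449 + x(-28))² = (-449 + 2*(-28))² = (-449 - 56)² = (-505)² = 255025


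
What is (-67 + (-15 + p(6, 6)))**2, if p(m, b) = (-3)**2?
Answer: 5329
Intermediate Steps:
p(m, b) = 9
(-67 + (-15 + p(6, 6)))**2 = (-67 + (-15 + 9))**2 = (-67 - 6)**2 = (-73)**2 = 5329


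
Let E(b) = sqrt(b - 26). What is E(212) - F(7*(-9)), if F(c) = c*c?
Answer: -3969 + sqrt(186) ≈ -3955.4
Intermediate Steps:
E(b) = sqrt(-26 + b)
F(c) = c**2
E(212) - F(7*(-9)) = sqrt(-26 + 212) - (7*(-9))**2 = sqrt(186) - 1*(-63)**2 = sqrt(186) - 1*3969 = sqrt(186) - 3969 = -3969 + sqrt(186)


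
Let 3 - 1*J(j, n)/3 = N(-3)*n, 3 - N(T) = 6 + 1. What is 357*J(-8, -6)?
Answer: -22491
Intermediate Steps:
N(T) = -4 (N(T) = 3 - (6 + 1) = 3 - 1*7 = 3 - 7 = -4)
J(j, n) = 9 + 12*n (J(j, n) = 9 - (-12)*n = 9 + 12*n)
357*J(-8, -6) = 357*(9 + 12*(-6)) = 357*(9 - 72) = 357*(-63) = -22491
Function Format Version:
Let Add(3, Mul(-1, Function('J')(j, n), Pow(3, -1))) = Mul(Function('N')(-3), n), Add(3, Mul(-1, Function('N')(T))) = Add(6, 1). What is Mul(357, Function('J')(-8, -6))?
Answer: -22491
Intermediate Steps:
Function('N')(T) = -4 (Function('N')(T) = Add(3, Mul(-1, Add(6, 1))) = Add(3, Mul(-1, 7)) = Add(3, -7) = -4)
Function('J')(j, n) = Add(9, Mul(12, n)) (Function('J')(j, n) = Add(9, Mul(-3, Mul(-4, n))) = Add(9, Mul(12, n)))
Mul(357, Function('J')(-8, -6)) = Mul(357, Add(9, Mul(12, -6))) = Mul(357, Add(9, -72)) = Mul(357, -63) = -22491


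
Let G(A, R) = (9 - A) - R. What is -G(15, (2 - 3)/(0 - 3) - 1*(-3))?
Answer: 28/3 ≈ 9.3333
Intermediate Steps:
G(A, R) = 9 - A - R
-G(15, (2 - 3)/(0 - 3) - 1*(-3)) = -(9 - 1*15 - ((2 - 3)/(0 - 3) - 1*(-3))) = -(9 - 15 - (-1/(-3) + 3)) = -(9 - 15 - (-1*(-1/3) + 3)) = -(9 - 15 - (1/3 + 3)) = -(9 - 15 - 1*10/3) = -(9 - 15 - 10/3) = -1*(-28/3) = 28/3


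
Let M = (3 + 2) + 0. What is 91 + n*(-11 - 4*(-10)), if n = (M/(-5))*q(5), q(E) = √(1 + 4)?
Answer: 91 - 29*√5 ≈ 26.154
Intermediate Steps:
M = 5 (M = 5 + 0 = 5)
q(E) = √5
n = -√5 (n = (5/(-5))*√5 = (5*(-⅕))*√5 = -√5 ≈ -2.2361)
91 + n*(-11 - 4*(-10)) = 91 + (-√5)*(-11 - 4*(-10)) = 91 + (-√5)*(-11 + 40) = 91 - √5*29 = 91 - 29*√5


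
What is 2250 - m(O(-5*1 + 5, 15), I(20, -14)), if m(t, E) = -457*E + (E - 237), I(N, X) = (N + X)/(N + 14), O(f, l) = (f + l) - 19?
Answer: 43647/17 ≈ 2567.5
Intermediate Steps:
O(f, l) = -19 + f + l
I(N, X) = (N + X)/(14 + N)
m(t, E) = -237 - 456*E (m(t, E) = -457*E + (-237 + E) = -237 - 456*E)
2250 - m(O(-5*1 + 5, 15), I(20, -14)) = 2250 - (-237 - 456*(20 - 14)/(14 + 20)) = 2250 - (-237 - 456*6/34) = 2250 - (-237 - 228*6/17) = 2250 - (-237 - 456*3/17) = 2250 - (-237 - 1368/17) = 2250 - 1*(-5397/17) = 2250 + 5397/17 = 43647/17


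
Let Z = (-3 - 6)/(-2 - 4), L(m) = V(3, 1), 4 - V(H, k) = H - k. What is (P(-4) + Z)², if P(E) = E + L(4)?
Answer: ¼ ≈ 0.25000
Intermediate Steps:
V(H, k) = 4 + k - H (V(H, k) = 4 - (H - k) = 4 + (k - H) = 4 + k - H)
L(m) = 2 (L(m) = 4 + 1 - 1*3 = 4 + 1 - 3 = 2)
P(E) = 2 + E (P(E) = E + 2 = 2 + E)
Z = 3/2 (Z = -9/(-6) = -9*(-⅙) = 3/2 ≈ 1.5000)
(P(-4) + Z)² = ((2 - 4) + 3/2)² = (-2 + 3/2)² = (-½)² = ¼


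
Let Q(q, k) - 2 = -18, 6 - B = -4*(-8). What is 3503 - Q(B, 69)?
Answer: 3519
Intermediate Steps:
B = -26 (B = 6 - (-4)*(-8) = 6 - 1*32 = 6 - 32 = -26)
Q(q, k) = -16 (Q(q, k) = 2 - 18 = -16)
3503 - Q(B, 69) = 3503 - 1*(-16) = 3503 + 16 = 3519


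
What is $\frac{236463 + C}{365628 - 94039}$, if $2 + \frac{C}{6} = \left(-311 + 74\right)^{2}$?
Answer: $\frac{573465}{271589} \approx 2.1115$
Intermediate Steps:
$C = 337002$ ($C = -12 + 6 \left(-311 + 74\right)^{2} = -12 + 6 \left(-237\right)^{2} = -12 + 6 \cdot 56169 = -12 + 337014 = 337002$)
$\frac{236463 + C}{365628 - 94039} = \frac{236463 + 337002}{365628 - 94039} = \frac{573465}{271589}$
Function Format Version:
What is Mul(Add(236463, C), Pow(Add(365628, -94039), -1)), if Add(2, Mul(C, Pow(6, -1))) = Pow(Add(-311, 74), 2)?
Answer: Rational(573465, 271589) ≈ 2.1115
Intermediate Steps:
C = 337002 (C = Add(-12, Mul(6, Pow(Add(-311, 74), 2))) = Add(-12, Mul(6, Pow(-237, 2))) = Add(-12, Mul(6, 56169)) = Add(-12, 337014) = 337002)
Mul(Add(236463, C), Pow(Add(365628, -94039), -1)) = Mul(Add(236463, 337002), Pow(Add(365628, -94039), -1)) = Mul(573465, Pow(271589, -1)) = Mul(573465, Rational(1, 271589)) = Rational(573465, 271589)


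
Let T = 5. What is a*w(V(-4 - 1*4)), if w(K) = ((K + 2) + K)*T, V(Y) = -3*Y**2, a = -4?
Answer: 7640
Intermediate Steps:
w(K) = 10 + 10*K (w(K) = ((K + 2) + K)*5 = ((2 + K) + K)*5 = (2 + 2*K)*5 = 10 + 10*K)
a*w(V(-4 - 1*4)) = -4*(10 + 10*(-3*(-4 - 1*4)**2)) = -4*(10 + 10*(-3*(-4 - 4)**2)) = -4*(10 + 10*(-3*(-8)**2)) = -4*(10 + 10*(-3*64)) = -4*(10 + 10*(-192)) = -4*(10 - 1920) = -4*(-1910) = 7640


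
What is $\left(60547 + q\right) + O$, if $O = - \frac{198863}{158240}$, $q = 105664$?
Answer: $\frac{26301029777}{158240} \approx 1.6621 \cdot 10^{5}$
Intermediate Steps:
$O = - \frac{198863}{158240}$ ($O = \left(-198863\right) \frac{1}{158240} = - \frac{198863}{158240} \approx -1.2567$)
$\left(60547 + q\right) + O = \left(60547 + 105664\right) - \frac{198863}{158240} = 166211 - \frac{198863}{158240} = \frac{26301029777}{158240}$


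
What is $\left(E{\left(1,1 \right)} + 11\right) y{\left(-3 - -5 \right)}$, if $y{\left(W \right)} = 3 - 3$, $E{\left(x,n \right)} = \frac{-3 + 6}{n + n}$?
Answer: $0$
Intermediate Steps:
$E{\left(x,n \right)} = \frac{3}{2 n}$
$y{\left(W \right)} = 0$
$\left(E{\left(1,1 \right)} + 11\right) y{\left(-3 - -5 \right)} = \left(\frac{3}{2 \cdot 1} + 11\right) 0 = \left(\frac{3}{2} \cdot 1 + 11\right) 0 = \left(\frac{3}{2} + 11\right) 0 = \frac{25}{2} \cdot 0 = 0$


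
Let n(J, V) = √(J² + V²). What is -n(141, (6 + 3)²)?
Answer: -3*√2938 ≈ -162.61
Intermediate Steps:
-n(141, (6 + 3)²) = -√(141² + ((6 + 3)²)²) = -√(19881 + (9²)²) = -√(19881 + 81²) = -√(19881 + 6561) = -√26442 = -3*√2938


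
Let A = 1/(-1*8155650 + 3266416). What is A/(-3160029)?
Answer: 1/15450121227786 ≈ 6.4724e-14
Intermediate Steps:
A = -1/4889234 (A = 1/(-8155650 + 3266416) = 1/(-4889234) = -1/4889234 ≈ -2.0453e-7)
A/(-3160029) = -1/4889234/(-3160029) = -1/4889234*(-1/3160029) = 1/15450121227786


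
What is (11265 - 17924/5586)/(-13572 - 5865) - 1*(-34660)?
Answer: 1881574716877/54287541 ≈ 34659.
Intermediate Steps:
(11265 - 17924/5586)/(-13572 - 5865) - 1*(-34660) = (11265 - 17924*1/5586)/(-19437) + 34660 = (11265 - 8962/2793)*(-1/19437) + 34660 = (31454183/2793)*(-1/19437) + 34660 = -31454183/54287541 + 34660 = 1881574716877/54287541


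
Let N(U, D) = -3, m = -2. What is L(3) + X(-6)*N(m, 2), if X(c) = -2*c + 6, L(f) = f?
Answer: -51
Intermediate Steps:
X(c) = 6 - 2*c
L(3) + X(-6)*N(m, 2) = 3 + (6 - 2*(-6))*(-3) = 3 + (6 + 12)*(-3) = 3 + 18*(-3) = 3 - 54 = -51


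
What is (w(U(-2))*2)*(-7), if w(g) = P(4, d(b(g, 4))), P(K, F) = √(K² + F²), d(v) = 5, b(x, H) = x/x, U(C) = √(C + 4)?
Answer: -14*√41 ≈ -89.644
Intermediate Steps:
U(C) = √(4 + C)
b(x, H) = 1
P(K, F) = √(F² + K²)
w(g) = √41 (w(g) = √(5² + 4²) = √(25 + 16) = √41)
(w(U(-2))*2)*(-7) = (√41*2)*(-7) = (2*√41)*(-7) = -14*√41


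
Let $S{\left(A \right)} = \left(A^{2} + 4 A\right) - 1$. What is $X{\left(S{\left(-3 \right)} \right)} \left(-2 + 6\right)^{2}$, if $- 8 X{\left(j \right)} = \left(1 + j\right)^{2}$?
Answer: $-18$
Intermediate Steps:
$S{\left(A \right)} = -1 + A^{2} + 4 A$
$X{\left(j \right)} = - \frac{\left(1 + j\right)^{2}}{8}$
$X{\left(S{\left(-3 \right)} \right)} \left(-2 + 6\right)^{2} = - \frac{\left(1 + \left(-1 + \left(-3\right)^{2} + 4 \left(-3\right)\right)\right)^{2}}{8} \left(-2 + 6\right)^{2} = - \frac{\left(1 - 4\right)^{2}}{8} \cdot 4^{2} = - \frac{\left(1 - 4\right)^{2}}{8} \cdot 16 = - \frac{\left(-3\right)^{2}}{8} \cdot 16 = \left(- \frac{1}{8}\right) 9 \cdot 16 = \left(- \frac{9}{8}\right) 16 = -18$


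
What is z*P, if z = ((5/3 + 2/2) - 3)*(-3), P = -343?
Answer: -343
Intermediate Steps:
z = 1 (z = ((5*(⅓) + 2*(½)) - 3)*(-3) = ((5/3 + 1) - 3)*(-3) = (8/3 - 3)*(-3) = -⅓*(-3) = 1)
z*P = 1*(-343) = -343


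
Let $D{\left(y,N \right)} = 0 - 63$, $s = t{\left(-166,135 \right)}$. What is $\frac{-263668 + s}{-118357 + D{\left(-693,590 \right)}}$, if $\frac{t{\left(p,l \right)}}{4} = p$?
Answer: $\frac{66083}{29605} \approx 2.2322$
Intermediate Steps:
$t{\left(p,l \right)} = 4 p$
$s = -664$ ($s = 4 \left(-166\right) = -664$)
$D{\left(y,N \right)} = -63$ ($D{\left(y,N \right)} = 0 - 63 = -63$)
$\frac{-263668 + s}{-118357 + D{\left(-693,590 \right)}} = \frac{-263668 - 664}{-118357 - 63} = - \frac{264332}{-118420} = \left(-264332\right) \left(- \frac{1}{118420}\right) = \frac{66083}{29605}$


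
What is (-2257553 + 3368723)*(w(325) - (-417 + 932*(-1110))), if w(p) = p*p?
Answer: 1267358277540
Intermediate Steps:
w(p) = p²
(-2257553 + 3368723)*(w(325) - (-417 + 932*(-1110))) = (-2257553 + 3368723)*(325² - (-417 + 932*(-1110))) = 1111170*(105625 - (-417 - 1034520)) = 1111170*(105625 - 1*(-1034937)) = 1111170*(105625 + 1034937) = 1111170*1140562 = 1267358277540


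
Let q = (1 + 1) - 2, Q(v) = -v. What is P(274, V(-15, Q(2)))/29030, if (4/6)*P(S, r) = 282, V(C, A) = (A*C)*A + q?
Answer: 423/29030 ≈ 0.014571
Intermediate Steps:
q = 0 (q = 2 - 2 = 0)
V(C, A) = C*A² (V(C, A) = (A*C)*A + 0 = C*A² + 0 = C*A²)
P(S, r) = 423 (P(S, r) = (3/2)*282 = 423)
P(274, V(-15, Q(2)))/29030 = 423/29030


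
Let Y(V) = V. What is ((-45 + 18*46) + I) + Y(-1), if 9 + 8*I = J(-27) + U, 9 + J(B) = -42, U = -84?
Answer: 764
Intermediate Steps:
J(B) = -51 (J(B) = -9 - 42 = -51)
I = -18 (I = -9/8 + (-51 - 84)/8 = -9/8 + (1/8)*(-135) = -9/8 - 135/8 = -18)
((-45 + 18*46) + I) + Y(-1) = ((-45 + 18*46) - 18) - 1 = ((-45 + 828) - 18) - 1 = (783 - 18) - 1 = 765 - 1 = 764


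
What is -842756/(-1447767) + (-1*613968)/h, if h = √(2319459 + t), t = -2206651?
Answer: 842756/1447767 - 153492*√28202/14101 ≈ -1827.4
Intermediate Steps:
h = 2*√28202 (h = √(2319459 - 2206651) = √112808 = 2*√28202 ≈ 335.87)
-842756/(-1447767) + (-1*613968)/h = -842756/(-1447767) + (-1*613968)/((2*√28202)) = -842756*(-1/1447767) - 153492*√28202/14101 = 842756/1447767 - 153492*√28202/14101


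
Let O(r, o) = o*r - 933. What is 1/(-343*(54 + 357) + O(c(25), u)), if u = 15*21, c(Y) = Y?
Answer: -1/134031 ≈ -7.4610e-6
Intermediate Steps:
u = 315
O(r, o) = -933 + o*r
1/(-343*(54 + 357) + O(c(25), u)) = 1/(-343*(54 + 357) + (-933 + 315*25)) = 1/(-343*411 + (-933 + 7875)) = 1/(-140973 + 6942) = 1/(-134031) = -1/134031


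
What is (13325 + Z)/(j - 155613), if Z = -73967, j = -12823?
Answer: 30321/84218 ≈ 0.36003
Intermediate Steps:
(13325 + Z)/(j - 155613) = (13325 - 73967)/(-12823 - 155613) = -60642/(-168436) = -60642*(-1/168436) = 30321/84218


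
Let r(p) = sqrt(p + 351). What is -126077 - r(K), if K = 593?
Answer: -126077 - 4*sqrt(59) ≈ -1.2611e+5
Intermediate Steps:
r(p) = sqrt(351 + p)
-126077 - r(K) = -126077 - sqrt(351 + 593) = -126077 - sqrt(944) = -126077 - 4*sqrt(59)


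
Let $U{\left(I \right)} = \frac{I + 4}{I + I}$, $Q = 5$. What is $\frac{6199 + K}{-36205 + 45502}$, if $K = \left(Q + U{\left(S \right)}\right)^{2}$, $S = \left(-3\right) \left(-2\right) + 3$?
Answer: $\frac{2019085}{3012228} \approx 0.6703$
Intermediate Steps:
$S = 9$ ($S = 6 + 3 = 9$)
$U{\left(I \right)} = \frac{4 + I}{2 I}$
$K = \frac{10609}{324}$ ($K = \left(5 + \frac{4 + 9}{2 \cdot 9}\right)^{2} = \left(5 + \frac{1}{2} \cdot \frac{1}{9} \cdot 13\right)^{2} = \left(5 + \frac{13}{18}\right)^{2} = \left(\frac{103}{18}\right)^{2} = \frac{10609}{324} \approx 32.744$)
$\frac{6199 + K}{-36205 + 45502} = \frac{6199 + \frac{10609}{324}}{-36205 + 45502} = \frac{2019085}{324 \cdot 9297} = \frac{2019085}{324} \cdot \frac{1}{9297} = \frac{2019085}{3012228}$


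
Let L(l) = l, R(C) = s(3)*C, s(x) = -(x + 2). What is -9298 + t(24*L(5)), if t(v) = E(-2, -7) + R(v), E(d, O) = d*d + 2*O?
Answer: -9908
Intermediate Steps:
s(x) = -2 - x (s(x) = -(2 + x) = -2 - x)
R(C) = -5*C (R(C) = (-2 - 1*3)*C = (-2 - 3)*C = -5*C)
E(d, O) = d² + 2*O
t(v) = -10 - 5*v (t(v) = ((-2)² + 2*(-7)) - 5*v = (4 - 14) - 5*v = -10 - 5*v)
-9298 + t(24*L(5)) = -9298 + (-10 - 120*5) = -9298 + (-10 - 5*120) = -9298 + (-10 - 600) = -9298 - 610 = -9908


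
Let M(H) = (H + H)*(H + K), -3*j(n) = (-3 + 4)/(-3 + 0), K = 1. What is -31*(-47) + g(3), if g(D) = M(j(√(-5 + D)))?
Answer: 118037/81 ≈ 1457.2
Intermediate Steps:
j(n) = ⅑ (j(n) = -(-3 + 4)/(3*(-3 + 0)) = -1/(3*(-3)) = -(-1)/(3*3) = -⅓*(-⅓) = ⅑)
M(H) = 2*H*(1 + H) (M(H) = (H + H)*(H + 1) = (2*H)*(1 + H) = 2*H*(1 + H))
g(D) = 20/81 (g(D) = 2*(⅑)*(1 + ⅑) = 2*(⅑)*(10/9) = 20/81)
-31*(-47) + g(3) = -31*(-47) + 20/81 = 1457 + 20/81 = 118037/81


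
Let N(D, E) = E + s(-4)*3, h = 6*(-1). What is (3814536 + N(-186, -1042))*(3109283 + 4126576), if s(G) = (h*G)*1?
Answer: 27594425863194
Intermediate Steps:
h = -6
s(G) = -6*G (s(G) = -6*G*1 = -6*G)
N(D, E) = 72 + E (N(D, E) = E - 6*(-4)*3 = E + 24*3 = E + 72 = 72 + E)
(3814536 + N(-186, -1042))*(3109283 + 4126576) = (3814536 + (72 - 1042))*(3109283 + 4126576) = (3814536 - 970)*7235859 = 3813566*7235859 = 27594425863194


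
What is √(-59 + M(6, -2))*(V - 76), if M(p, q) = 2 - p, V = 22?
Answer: -162*I*√7 ≈ -428.61*I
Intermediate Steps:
√(-59 + M(6, -2))*(V - 76) = √(-59 + (2 - 1*6))*(22 - 76) = √(-59 + (2 - 6))*(-54) = √(-59 - 4)*(-54) = √(-63)*(-54) = (3*I*√7)*(-54) = -162*I*√7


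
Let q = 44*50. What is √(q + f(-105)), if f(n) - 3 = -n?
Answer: 2*√577 ≈ 48.042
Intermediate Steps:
f(n) = 3 - n
q = 2200
√(q + f(-105)) = √(2200 + (3 - 1*(-105))) = √(2200 + (3 + 105)) = √(2200 + 108) = √2308 = 2*√577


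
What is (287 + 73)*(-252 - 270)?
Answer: -187920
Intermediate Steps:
(287 + 73)*(-252 - 270) = 360*(-522) = -187920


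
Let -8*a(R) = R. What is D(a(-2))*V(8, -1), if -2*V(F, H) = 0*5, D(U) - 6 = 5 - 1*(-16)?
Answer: 0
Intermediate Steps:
a(R) = -R/8
D(U) = 27 (D(U) = 6 + (5 - 1*(-16)) = 6 + (5 + 16) = 6 + 21 = 27)
V(F, H) = 0 (V(F, H) = -0*5 = -½*0 = 0)
D(a(-2))*V(8, -1) = 27*0 = 0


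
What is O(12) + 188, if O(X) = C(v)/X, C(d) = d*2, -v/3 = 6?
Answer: 185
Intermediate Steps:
v = -18 (v = -3*6 = -18)
C(d) = 2*d
O(X) = -36/X (O(X) = (2*(-18))/X = -36/X)
O(12) + 188 = -36/12 + 188 = -36*1/12 + 188 = -3 + 188 = 185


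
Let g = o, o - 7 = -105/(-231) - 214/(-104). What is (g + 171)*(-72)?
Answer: -1858554/143 ≈ -12997.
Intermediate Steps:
o = 5441/572 (o = 7 + (-105/(-231) - 214/(-104)) = 7 + (-105*(-1/231) - 214*(-1/104)) = 7 + (5/11 + 107/52) = 7 + 1437/572 = 5441/572 ≈ 9.5122)
g = 5441/572 ≈ 9.5122
(g + 171)*(-72) = (5441/572 + 171)*(-72) = (103253/572)*(-72) = -1858554/143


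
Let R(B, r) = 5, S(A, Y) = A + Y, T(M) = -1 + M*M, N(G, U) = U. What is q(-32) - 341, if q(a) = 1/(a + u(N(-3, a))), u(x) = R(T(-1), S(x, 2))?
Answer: -9208/27 ≈ -341.04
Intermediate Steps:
T(M) = -1 + M²
u(x) = 5
q(a) = 1/(5 + a) (q(a) = 1/(a + 5) = 1/(5 + a))
q(-32) - 341 = 1/(5 - 32) - 341 = 1/(-27) - 341 = -1/27 - 341 = -9208/27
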